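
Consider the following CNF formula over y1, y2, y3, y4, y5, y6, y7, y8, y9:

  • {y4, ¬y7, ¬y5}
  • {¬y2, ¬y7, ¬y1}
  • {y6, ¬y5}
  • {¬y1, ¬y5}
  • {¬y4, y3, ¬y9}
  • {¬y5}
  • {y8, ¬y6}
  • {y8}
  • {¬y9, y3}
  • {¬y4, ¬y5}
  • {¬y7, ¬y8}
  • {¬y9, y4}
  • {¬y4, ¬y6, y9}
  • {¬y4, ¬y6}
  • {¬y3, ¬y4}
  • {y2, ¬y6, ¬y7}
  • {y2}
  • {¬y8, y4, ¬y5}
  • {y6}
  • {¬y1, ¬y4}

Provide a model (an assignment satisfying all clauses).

y1 = True, y2 = True, y3 = False, y4 = False, y5 = False, y6 = True, y7 = False, y8 = True, y9 = False

Check each clause:
  1. {y4, ¬y7, ¬y5} — ¬y7 is true.
  2. {¬y7, ¬y1, ¬y2} — ¬y7 is true.
  3. {y6, ¬y5} — ¬y5 is true.
  4. {¬y5, ¬y1} — ¬y5 is true.
  5. {y3, ¬y4, ¬y9} — ¬y4 is true.
  6. {¬y5} — ¬y5 is true.
  7. {y8, ¬y6} — y8 is true.
  8. {y8} — y8 is true.
  9. {y3, ¬y9} — ¬y9 is true.
  10. {¬y4, ¬y5} — ¬y5 is true.
  11. {¬y7, ¬y8} — ¬y7 is true.
  12. {¬y9, y4} — ¬y9 is true.
  13. {¬y4, ¬y6, y9} — ¬y4 is true.
  14. {¬y4, ¬y6} — ¬y4 is true.
  15. {¬y4, ¬y3} — ¬y4 is true.
  16. {¬y6, y2, ¬y7} — ¬y7 is true.
  17. {y2} — y2 is true.
  18. {¬y5, y4, ¬y8} — ¬y5 is true.
  19. {y6} — y6 is true.
  20. {¬y4, ¬y1} — ¬y4 is true.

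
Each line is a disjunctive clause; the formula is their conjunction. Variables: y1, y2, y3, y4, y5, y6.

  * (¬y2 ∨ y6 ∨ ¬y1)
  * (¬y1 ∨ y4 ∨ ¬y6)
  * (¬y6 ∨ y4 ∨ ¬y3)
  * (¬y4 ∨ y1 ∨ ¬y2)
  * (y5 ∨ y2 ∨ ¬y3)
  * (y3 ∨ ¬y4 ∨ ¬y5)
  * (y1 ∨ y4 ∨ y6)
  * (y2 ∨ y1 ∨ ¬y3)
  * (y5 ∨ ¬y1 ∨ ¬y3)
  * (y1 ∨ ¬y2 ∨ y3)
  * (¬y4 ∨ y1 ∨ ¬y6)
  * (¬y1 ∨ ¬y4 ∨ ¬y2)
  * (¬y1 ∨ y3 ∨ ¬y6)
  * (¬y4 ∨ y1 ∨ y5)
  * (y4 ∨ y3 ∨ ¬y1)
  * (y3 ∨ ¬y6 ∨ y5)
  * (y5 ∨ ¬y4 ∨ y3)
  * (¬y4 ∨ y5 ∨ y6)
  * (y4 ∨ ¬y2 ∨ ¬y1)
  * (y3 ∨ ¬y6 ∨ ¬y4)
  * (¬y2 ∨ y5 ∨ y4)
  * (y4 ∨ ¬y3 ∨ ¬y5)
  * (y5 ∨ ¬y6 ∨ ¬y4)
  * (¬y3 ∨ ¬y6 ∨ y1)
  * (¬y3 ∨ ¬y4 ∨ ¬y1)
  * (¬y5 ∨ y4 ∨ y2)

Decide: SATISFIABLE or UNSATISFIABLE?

UNSATISFIABLE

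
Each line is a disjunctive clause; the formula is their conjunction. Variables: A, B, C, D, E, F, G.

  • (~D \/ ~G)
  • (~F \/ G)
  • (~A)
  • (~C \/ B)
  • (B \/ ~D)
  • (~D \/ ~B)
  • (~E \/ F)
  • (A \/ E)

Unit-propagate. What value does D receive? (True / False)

False

(~A) stands alone — A = False.
(E \/ A): since A = False, the clause reduces to (E). E = True.
(~E \/ F): since E = True, the clause reduces to (F). F = True.
(~F \/ G): since F = True, the clause reduces to (G). G = True.
(~G \/ ~D) with G = True leaves only ~D, so D = False.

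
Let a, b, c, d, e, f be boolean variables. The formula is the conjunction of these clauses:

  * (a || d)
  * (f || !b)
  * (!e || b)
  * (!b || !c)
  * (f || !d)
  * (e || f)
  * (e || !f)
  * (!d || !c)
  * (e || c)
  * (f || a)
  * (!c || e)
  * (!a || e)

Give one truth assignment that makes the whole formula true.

a = False, b = True, c = False, d = True, e = True, f = True

Try a = False.
  then d is forced to True.
  then f is forced to True.
  then e is forced to True.
  then b is forced to True.
  then c is forced to False.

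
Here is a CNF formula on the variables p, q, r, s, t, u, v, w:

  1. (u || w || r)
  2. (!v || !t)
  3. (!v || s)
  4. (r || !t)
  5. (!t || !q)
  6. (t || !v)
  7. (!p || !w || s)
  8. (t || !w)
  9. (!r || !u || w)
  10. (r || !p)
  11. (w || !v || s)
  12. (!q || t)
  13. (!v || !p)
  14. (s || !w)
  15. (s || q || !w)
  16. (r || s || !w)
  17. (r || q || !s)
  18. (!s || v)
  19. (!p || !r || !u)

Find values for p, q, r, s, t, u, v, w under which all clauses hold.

p=T, q=F, r=T, s=F, t=F, u=F, v=F, w=F

Check each clause:
  1. (u || r || w) — r is true.
  2. (!v || !t) — !v is true.
  3. (!v || s) — !v is true.
  4. (r || !t) — r is true.
  5. (!t || !q) — !t is true.
  6. (!v || t) — !v is true.
  7. (!w || s || !p) — !w is true.
  8. (!w || t) — !w is true.
  9. (!r || w || !u) — !u is true.
  10. (r || !p) — r is true.
  11. (w || !v || s) — !v is true.
  12. (!q || t) — !q is true.
  13. (!p || !v) — !v is true.
  14. (s || !w) — !w is true.
  15. (q || !w || s) — !w is true.
  16. (r || !w || s) — !w is true.
  17. (!s || q || r) — r is true.
  18. (v || !s) — !s is true.
  19. (!u || !r || !p) — !u is true.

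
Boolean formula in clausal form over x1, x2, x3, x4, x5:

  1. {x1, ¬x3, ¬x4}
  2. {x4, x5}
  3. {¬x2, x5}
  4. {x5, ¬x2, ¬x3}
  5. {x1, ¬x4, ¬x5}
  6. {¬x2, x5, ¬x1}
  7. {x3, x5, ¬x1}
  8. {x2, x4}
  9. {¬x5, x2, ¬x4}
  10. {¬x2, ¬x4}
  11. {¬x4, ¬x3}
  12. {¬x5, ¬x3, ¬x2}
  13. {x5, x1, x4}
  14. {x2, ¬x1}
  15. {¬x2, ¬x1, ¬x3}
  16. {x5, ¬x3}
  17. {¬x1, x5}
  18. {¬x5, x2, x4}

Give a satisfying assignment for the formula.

x1 = True, x2 = True, x3 = False, x4 = False, x5 = True

Check each clause:
  1. {¬x3, ¬x4, x1} — x1 is true.
  2. {x5, x4} — x5 is true.
  3. {x5, ¬x2} — x5 is true.
  4. {¬x3, ¬x2, x5} — x5 is true.
  5. {x1, ¬x5, ¬x4} — x1 is true.
  6. {¬x1, ¬x2, x5} — x5 is true.
  7. {x3, x5, ¬x1} — x5 is true.
  8. {x2, x4} — x2 is true.
  9. {x2, ¬x4, ¬x5} — x2 is true.
  10. {¬x2, ¬x4} — ¬x4 is true.
  11. {¬x4, ¬x3} — ¬x4 is true.
  12. {¬x5, ¬x2, ¬x3} — ¬x3 is true.
  13. {x1, x5, x4} — x1 is true.
  14. {x2, ¬x1} — x2 is true.
  15. {¬x2, ¬x3, ¬x1} — ¬x3 is true.
  16. {¬x3, x5} — ¬x3 is true.
  17. {x5, ¬x1} — x5 is true.
  18. {x4, ¬x5, x2} — x2 is true.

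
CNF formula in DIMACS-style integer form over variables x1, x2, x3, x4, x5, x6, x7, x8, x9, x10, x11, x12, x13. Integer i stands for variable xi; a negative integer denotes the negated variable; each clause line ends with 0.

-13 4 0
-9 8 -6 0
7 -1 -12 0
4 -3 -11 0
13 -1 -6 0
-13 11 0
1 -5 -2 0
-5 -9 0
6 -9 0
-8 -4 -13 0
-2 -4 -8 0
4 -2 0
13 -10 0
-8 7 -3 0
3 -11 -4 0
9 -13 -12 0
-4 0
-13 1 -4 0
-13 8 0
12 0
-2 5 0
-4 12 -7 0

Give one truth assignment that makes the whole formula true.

x1=F, x2=F, x3=F, x4=F, x5=F, x6=F, x7=F, x8=T, x9=F, x10=F, x11=T, x12=T, x13=F

Check each clause:
  1. (x4 \/ ~x13) — ~x13 is true.
  2. (~x9 \/ x8 \/ ~x6) — x8 is true.
  3. (~x12 \/ x7 \/ ~x1) — ~x1 is true.
  4. (~x11 \/ x4 \/ ~x3) — ~x3 is true.
  5. (~x6 \/ ~x1 \/ x13) — ~x6 is true.
  6. (~x13 \/ x11) — x11 is true.
  7. (x1 \/ ~x5 \/ ~x2) — ~x5 is true.
  8. (~x9 \/ ~x5) — ~x5 is true.
  9. (~x9 \/ x6) — ~x9 is true.
  10. (~x4 \/ ~x8 \/ ~x13) — ~x13 is true.
  11. (~x4 \/ ~x8 \/ ~x2) — ~x4 is true.
  12. (x4 \/ ~x2) — ~x2 is true.
  13. (~x10 \/ x13) — ~x10 is true.
  14. (~x3 \/ ~x8 \/ x7) — ~x3 is true.
  15. (~x4 \/ x3 \/ ~x11) — ~x4 is true.
  16. (~x13 \/ ~x12 \/ x9) — ~x13 is true.
  17. (~x4) — ~x4 is true.
  18. (~x4 \/ ~x13 \/ x1) — ~x13 is true.
  19. (x8 \/ ~x13) — x8 is true.
  20. (x12) — x12 is true.
  21. (x5 \/ ~x2) — ~x2 is true.
  22. (~x7 \/ ~x4 \/ x12) — ~x7 is true.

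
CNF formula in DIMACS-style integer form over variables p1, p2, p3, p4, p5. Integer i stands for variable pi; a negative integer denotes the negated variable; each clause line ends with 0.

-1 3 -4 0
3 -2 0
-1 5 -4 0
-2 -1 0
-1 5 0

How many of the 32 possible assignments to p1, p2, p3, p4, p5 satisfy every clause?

15

Split on p1, then p2.
  p1=1, p2=1: a clause becomes empty — 0.
  p1=1, p2=0: remaining (p3,p4,p5) ∈ {(0,0,1); (1,0,1); (1,1,1)} — 3.
  p1=0, p2=1: remaining (p3,p4,p5) ∈ {(1,0,0); (1,0,1); (1,1,0); (1,1,1)} — 4.
  p1=0, p2=0: p3, p4, p5 free → 2^3 = 8.
Total: 0 + 3 + 4 + 8 = 15.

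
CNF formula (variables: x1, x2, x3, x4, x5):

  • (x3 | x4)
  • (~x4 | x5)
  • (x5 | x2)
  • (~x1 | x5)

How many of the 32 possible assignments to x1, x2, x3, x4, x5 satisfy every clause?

13

Split on x5, then x4.
  x5=1, x4=1: x1, x2, x3 free → 2^3 = 8.
  x5=1, x4=0: remaining (x1,x2,x3) ∈ {(0,0,1); (0,1,1); (1,0,1); (1,1,1)} — 4.
  x5=0, x4=1: a clause becomes empty — 0.
  x5=0, x4=0: remaining (x1,x2,x3) ∈ {(0,1,1)} — 1.
Total: 8 + 4 + 0 + 1 = 13.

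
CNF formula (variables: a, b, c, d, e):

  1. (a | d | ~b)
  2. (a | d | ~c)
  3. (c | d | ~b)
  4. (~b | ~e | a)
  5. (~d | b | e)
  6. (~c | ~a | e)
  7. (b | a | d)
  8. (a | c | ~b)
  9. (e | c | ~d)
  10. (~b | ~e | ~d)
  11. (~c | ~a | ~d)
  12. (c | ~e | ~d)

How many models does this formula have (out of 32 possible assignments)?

6

The models are:
  a=F b=F c=T d=T e=T
  a=F b=T c=T d=T e=F
  a=T b=F c=F d=F e=F
  a=T b=F c=F d=F e=T
  a=T b=F c=T d=F e=T
  a=T b=T c=T d=F e=T
Count: 6.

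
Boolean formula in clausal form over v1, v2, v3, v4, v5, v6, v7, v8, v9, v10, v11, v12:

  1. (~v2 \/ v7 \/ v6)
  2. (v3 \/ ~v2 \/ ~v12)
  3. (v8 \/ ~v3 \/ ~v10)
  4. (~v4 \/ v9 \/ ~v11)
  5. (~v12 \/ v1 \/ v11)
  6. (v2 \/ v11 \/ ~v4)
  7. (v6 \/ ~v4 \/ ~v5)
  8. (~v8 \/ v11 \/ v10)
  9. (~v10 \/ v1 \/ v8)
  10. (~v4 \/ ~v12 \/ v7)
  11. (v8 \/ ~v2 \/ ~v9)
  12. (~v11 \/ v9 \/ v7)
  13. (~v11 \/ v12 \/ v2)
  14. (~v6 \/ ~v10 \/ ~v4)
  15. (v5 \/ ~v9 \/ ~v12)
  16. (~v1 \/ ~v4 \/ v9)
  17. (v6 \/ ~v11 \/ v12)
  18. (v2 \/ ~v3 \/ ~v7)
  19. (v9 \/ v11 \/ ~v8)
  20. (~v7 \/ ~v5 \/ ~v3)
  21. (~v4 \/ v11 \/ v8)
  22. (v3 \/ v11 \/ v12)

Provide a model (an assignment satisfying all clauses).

v1=True  v2=False  v3=False  v4=False  v5=True  v6=True  v7=False  v8=True  v9=True  v10=True  v11=False  v12=True

v4 occurs only negated in the remaining clauses — set v4 = False.
Set v1 = True and propagate.
The remaining clauses are satisfied by v2 = False, v3 = False, v5 = True, v6 = True, v7 = False, v8 = True, v9 = True, v10 = True, v11 = False, v12 = True.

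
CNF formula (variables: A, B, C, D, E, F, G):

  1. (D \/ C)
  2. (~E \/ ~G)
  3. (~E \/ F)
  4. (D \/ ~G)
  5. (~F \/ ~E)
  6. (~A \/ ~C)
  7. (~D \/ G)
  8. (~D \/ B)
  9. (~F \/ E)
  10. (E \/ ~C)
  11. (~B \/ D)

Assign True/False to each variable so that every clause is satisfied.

A = T, B = T, C = F, D = T, E = F, F = F, G = T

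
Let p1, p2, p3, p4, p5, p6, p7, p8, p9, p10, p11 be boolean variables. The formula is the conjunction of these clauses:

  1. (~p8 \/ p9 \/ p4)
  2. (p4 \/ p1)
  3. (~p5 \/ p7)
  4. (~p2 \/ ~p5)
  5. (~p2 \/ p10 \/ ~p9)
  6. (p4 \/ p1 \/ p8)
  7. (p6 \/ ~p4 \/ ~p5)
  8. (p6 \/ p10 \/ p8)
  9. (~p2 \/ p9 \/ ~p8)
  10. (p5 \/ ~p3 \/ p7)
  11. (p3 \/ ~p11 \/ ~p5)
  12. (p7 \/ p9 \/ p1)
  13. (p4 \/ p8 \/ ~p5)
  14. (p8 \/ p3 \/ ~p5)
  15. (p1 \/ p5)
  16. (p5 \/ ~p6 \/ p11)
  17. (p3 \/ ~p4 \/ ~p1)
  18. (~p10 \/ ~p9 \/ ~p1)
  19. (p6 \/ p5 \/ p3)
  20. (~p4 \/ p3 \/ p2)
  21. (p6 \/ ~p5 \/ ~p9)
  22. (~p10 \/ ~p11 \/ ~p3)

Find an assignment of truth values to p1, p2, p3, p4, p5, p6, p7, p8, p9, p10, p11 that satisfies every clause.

p1 = 1, p2 = 0, p3 = 1, p4 = 1, p5 = 1, p6 = 1, p7 = 1, p8 = 1, p9 = 0, p10 = 0, p11 = 1

Check each clause:
  1. (~p8 \/ p9 \/ p4) — p4 is true.
  2. (p4 \/ p1) — p1 is true.
  3. (~p5 \/ p7) — p7 is true.
  4. (~p5 \/ ~p2) — ~p2 is true.
  5. (~p9 \/ ~p2 \/ p10) — ~p2 is true.
  6. (p1 \/ p8 \/ p4) — p8 is true.
  7. (~p4 \/ p6 \/ ~p5) — p6 is true.
  8. (p6 \/ p8 \/ p10) — p8 is true.
  9. (p9 \/ ~p2 \/ ~p8) — ~p2 is true.
  10. (p7 \/ ~p3 \/ p5) — p5 is true.
  11. (~p5 \/ p3 \/ ~p11) — p3 is true.
  12. (p7 \/ p1 \/ p9) — p1 is true.
  13. (p4 \/ p8 \/ ~p5) — p8 is true.
  14. (p3 \/ p8 \/ ~p5) — p8 is true.
  15. (p1 \/ p5) — p1 is true.
  16. (p11 \/ p5 \/ ~p6) — p11 is true.
  17. (~p1 \/ p3 \/ ~p4) — p3 is true.
  18. (~p10 \/ ~p9 \/ ~p1) — ~p10 is true.
  19. (p3 \/ p5 \/ p6) — p3 is true.
  20. (p2 \/ ~p4 \/ p3) — p3 is true.
  21. (~p5 \/ ~p9 \/ p6) — p6 is true.
  22. (~p11 \/ ~p3 \/ ~p10) — ~p10 is true.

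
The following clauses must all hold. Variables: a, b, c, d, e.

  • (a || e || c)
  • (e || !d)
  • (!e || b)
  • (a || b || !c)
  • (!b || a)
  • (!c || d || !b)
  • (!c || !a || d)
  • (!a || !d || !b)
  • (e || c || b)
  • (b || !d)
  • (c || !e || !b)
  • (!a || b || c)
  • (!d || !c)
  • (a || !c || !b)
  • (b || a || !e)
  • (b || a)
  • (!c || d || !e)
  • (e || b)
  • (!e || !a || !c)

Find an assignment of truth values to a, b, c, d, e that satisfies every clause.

a = T, b = T, c = F, d = F, e = F

Check each clause:
  1. (e || c || a) — a is true.
  2. (e || !d) — !d is true.
  3. (b || !e) — b is true.
  4. (a || b || !c) — a is true.
  5. (a || !b) — a is true.
  6. (d || !c || !b) — !c is true.
  7. (!a || !c || d) — !c is true.
  8. (!d || !b || !a) — !d is true.
  9. (b || e || c) — b is true.
  10. (b || !d) — b is true.
  11. (!b || c || !e) — !e is true.
  12. (c || !a || b) — b is true.
  13. (!c || !d) — !d is true.
  14. (!b || a || !c) — a is true.
  15. (a || !e || b) — a is true.
  16. (b || a) — a is true.
  17. (!c || !e || d) — !e is true.
  18. (b || e) — b is true.
  19. (!c || !a || !e) — !e is true.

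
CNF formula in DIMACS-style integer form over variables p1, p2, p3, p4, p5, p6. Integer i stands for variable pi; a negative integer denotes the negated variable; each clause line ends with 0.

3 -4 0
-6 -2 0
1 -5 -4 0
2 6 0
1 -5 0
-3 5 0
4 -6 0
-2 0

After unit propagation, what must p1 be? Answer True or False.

True

(NOT p2) stands alone — p2 = False.
In (p2 OR p6), p2 is now false; p6 must hold, so p6 = True.
In (p4 OR NOT p6), NOT p6 is now false; p4 must hold, so p4 = True.
In (NOT p4 OR p3), NOT p4 is now false; p3 must hold, so p3 = True.
From (p5 OR NOT p3) and p3 = True: p5 = True.
(p1 OR NOT p5 OR NOT p4): since p5 = True, p4 = True, the clause reduces to (p1). p1 = True.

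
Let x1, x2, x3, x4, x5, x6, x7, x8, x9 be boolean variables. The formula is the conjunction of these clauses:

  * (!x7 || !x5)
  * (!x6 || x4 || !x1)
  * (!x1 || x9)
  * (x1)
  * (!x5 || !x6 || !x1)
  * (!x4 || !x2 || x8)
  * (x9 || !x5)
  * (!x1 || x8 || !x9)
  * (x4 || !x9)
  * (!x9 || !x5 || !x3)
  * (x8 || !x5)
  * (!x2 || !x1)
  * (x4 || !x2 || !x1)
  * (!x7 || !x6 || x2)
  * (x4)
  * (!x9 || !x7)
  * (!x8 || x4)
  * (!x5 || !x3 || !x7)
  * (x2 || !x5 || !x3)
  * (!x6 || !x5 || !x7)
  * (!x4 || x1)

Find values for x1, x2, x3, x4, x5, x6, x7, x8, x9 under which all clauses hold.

(x1) is a unit clause, so x1 = True.
(x9) is a unit clause, so x9 = True.
Unit propagation: (x8) forces x8 = True.
(x4) is a unit clause, so x4 = True.
The clause (!x2) is unit: x2 must be False.
The clause (!x7) is unit: x7 must be False.
Pure literal: x3 appears only negated; assign x3 = False.
Pure literal: x6 appears only negated; assign x6 = False.
x5 is now unconstrained; take x5 = True.
Every clause has at least one true literal under this assignment.

x1=1, x2=0, x3=0, x4=1, x5=1, x6=0, x7=0, x8=1, x9=1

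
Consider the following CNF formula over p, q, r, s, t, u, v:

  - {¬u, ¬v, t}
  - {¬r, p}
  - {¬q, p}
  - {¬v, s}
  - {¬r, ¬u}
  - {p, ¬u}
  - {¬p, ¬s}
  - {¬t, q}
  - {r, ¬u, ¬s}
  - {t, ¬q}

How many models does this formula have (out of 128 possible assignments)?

Split on p, then u.
  p=T, u=T: remaining (q,r,s,t,v) ∈ {(F,F,F,F,F); (T,F,F,T,F)} — 2.
  p=T, u=F: remaining (q,r,s,t,v) ∈ {(F,F,F,F,F); (F,T,F,F,F); (T,F,F,T,F); (T,T,F,T,F)} — 4.
  p=F, u=T: a clause becomes empty — 0.
  p=F, u=F: remaining (q,r,s,t,v) ∈ {(F,F,F,F,F); (F,F,T,F,F); (F,F,T,F,T)} — 3.
Total: 2 + 4 + 0 + 3 = 9.

9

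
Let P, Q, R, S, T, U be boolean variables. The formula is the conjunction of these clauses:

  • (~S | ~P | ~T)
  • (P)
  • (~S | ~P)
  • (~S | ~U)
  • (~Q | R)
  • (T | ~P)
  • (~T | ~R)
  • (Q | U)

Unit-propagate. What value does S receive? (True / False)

(P) is a unit clause: P = True.
(~S | ~P) with P = True leaves only ~S, so S = False.

False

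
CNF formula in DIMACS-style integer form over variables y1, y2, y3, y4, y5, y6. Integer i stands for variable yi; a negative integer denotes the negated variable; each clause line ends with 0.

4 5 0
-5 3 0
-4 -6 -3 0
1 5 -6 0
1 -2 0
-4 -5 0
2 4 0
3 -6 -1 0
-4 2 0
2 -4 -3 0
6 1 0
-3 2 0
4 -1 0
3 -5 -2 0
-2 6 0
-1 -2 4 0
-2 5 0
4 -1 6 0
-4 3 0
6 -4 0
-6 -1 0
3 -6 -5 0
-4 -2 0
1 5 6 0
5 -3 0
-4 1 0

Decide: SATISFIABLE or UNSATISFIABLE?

y4 = True:
  propagation gives y5=False, y2=True; an empty clause results — contradiction.
y4 = False:
  propagation gives y5=True, y3=True, y2=True, y1=True; an empty clause results — contradiction.
Every branch closes, so no satisfying assignment exists.

UNSATISFIABLE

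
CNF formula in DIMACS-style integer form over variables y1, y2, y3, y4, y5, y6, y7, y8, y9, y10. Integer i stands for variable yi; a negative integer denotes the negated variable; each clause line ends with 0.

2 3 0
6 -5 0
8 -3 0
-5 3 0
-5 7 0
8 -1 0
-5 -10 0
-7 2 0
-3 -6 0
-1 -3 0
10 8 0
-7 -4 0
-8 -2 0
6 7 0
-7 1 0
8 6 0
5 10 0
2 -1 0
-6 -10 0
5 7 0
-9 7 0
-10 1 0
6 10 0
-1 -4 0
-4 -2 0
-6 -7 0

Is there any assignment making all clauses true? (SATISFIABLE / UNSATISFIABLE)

y7 = True:
  propagation gives y2=True, y4=False, y8=False, y3=False; an empty clause results — contradiction.
y7 = False:
  propagation gives y5=False; an empty clause results — contradiction.
Every branch closes, so no satisfying assignment exists.

UNSATISFIABLE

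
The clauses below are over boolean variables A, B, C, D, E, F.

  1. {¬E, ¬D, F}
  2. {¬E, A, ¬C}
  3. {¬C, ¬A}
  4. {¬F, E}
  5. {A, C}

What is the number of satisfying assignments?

Case analysis on A and C:
  A=1, C=1: a clause becomes empty — 0.
  A=1, C=0: B free; 5 ways for (D,E,F) × 2^1 = 10.
  A=0, C=1: remaining (B,D,E,F) ∈ {(0,0,0,0); (0,1,0,0); (1,0,0,0); (1,1,0,0)} — 4.
  A=0, C=0: a clause becomes empty — 0.
Total: 0 + 10 + 4 + 0 = 14.

14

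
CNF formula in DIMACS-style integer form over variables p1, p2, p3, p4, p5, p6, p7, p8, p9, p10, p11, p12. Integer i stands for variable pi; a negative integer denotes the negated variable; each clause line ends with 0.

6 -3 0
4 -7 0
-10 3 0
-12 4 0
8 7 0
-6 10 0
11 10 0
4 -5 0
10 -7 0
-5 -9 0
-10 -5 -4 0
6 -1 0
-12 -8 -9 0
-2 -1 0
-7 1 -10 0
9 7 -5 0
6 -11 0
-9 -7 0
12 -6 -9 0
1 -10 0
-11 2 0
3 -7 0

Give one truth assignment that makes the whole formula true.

p1=True, p2=False, p3=True, p4=True, p5=False, p6=True, p7=False, p8=True, p9=False, p10=True, p11=False, p12=True

Pure literal: p5 appears only negated; assign p5 = False.
Set p1 = True and propagate.
  then p6 is forced to True.
  then p10 is forced to True.
  then p3 is forced to True.
  then p2 is forced to False.
  then p11 is forced to False.
Set p4 = True and propagate.
For the remaining variables, p7 = False, p8 = True, p9 = False, p12 = True works.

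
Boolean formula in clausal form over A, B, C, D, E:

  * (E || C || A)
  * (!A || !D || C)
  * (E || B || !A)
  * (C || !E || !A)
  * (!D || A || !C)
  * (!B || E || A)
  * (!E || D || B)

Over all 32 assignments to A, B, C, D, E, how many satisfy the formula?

11

Split on A, then E.
  A=T, E=T: remaining (B,C,D) ∈ {(F,T,T); (T,T,F); (T,T,T)} — 3.
  A=T, E=F: remaining (B,C,D) ∈ {(T,F,F); (T,T,F); (T,T,T)} — 3.
  A=F, E=T: remaining (B,C,D) ∈ {(F,F,T); (T,F,F); (T,F,T); (T,T,F)} — 4.
  A=F, E=F: remaining (B,C,D) ∈ {(F,T,F)} — 1.
Total: 3 + 3 + 4 + 1 = 11.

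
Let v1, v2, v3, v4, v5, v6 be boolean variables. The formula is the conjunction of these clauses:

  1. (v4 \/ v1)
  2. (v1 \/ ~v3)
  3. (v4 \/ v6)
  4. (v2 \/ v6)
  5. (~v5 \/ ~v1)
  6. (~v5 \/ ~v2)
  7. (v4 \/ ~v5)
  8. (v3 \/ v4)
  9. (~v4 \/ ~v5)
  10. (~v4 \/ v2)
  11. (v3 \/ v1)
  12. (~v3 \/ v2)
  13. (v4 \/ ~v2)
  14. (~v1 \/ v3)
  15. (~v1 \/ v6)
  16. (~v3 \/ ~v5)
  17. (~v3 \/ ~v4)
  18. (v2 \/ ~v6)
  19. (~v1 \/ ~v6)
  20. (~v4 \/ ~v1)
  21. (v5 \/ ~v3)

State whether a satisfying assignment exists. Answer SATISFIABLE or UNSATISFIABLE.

UNSATISFIABLE

v4 = True:
  propagation gives v5=False, v2=True, v3=False, v1=True; an empty clause results — contradiction.
v4 = False:
  propagation gives v1=True, v6=True; an empty clause results — contradiction.
Every branch closes, so no satisfying assignment exists.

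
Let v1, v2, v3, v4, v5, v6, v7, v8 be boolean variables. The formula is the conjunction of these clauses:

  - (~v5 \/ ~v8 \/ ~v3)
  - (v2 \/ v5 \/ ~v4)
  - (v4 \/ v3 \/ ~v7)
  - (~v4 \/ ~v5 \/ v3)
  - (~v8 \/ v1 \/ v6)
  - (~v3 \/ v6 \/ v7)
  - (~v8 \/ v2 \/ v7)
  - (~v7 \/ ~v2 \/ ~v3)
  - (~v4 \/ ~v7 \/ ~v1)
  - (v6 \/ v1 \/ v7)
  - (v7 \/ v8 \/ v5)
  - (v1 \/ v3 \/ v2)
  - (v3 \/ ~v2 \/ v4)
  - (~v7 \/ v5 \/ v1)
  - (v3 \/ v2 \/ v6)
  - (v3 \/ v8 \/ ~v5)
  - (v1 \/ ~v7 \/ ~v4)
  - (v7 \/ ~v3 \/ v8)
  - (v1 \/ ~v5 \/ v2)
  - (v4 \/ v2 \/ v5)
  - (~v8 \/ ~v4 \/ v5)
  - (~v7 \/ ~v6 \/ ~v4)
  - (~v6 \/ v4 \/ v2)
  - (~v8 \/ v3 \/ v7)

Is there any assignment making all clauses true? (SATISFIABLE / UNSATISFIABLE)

SATISFIABLE

Try v1 = True.
Branch on v2: take v2 = True.
Branch on v3: take v3 = True.
  then v7 is forced to False.
  then v6 is forced to True.
  then v8 is forced to True.
  then v5 is forced to False.
  then v4 is forced to False.
So v1=T, v2=T, v3=T, v4=F, v5=F, v6=T, v7=F, v8=T is a satisfying assignment.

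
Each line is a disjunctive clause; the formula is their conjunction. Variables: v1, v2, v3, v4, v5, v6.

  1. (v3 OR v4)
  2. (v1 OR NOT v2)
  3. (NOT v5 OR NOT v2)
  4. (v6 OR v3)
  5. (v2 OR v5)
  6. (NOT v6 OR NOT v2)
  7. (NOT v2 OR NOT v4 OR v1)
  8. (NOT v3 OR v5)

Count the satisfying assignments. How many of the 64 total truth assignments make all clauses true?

Case analysis on v2 and v3:
  v2=1, v3=1: a clause becomes empty — 0.
  v2=1, v3=0: a clause becomes empty — 0.
  v2=0, v3=1: forces v5=1; v1, v4, v6 free → 2^3 = 8.
  v2=0, v3=0: remaining (v1,v4,v5,v6) ∈ {(0,1,1,1); (1,1,1,1)} — 2.
Total: 0 + 0 + 8 + 2 = 10.

10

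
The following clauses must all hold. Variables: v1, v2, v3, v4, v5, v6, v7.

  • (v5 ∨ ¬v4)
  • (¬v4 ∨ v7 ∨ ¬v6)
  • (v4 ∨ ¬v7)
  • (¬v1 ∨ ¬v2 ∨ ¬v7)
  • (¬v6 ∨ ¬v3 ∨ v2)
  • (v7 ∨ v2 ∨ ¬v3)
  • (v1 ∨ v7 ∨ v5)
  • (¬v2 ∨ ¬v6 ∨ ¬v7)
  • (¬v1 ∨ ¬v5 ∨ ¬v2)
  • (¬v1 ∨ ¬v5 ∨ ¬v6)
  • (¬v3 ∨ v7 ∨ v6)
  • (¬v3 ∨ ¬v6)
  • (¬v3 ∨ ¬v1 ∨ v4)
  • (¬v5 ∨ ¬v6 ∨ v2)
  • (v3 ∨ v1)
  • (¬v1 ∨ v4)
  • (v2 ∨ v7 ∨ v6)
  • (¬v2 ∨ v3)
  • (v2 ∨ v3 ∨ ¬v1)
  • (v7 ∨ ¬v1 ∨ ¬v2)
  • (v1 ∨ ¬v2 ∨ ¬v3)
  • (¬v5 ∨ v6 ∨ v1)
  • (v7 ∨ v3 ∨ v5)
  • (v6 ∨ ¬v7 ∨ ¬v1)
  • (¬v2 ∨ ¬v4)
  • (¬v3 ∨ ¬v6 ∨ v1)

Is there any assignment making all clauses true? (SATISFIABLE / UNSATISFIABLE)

UNSATISFIABLE

v1 = True:
  propagation gives v4=True, v5=True, v2=False, v6=False; an empty clause results — contradiction.
v1 = False:
  propagation gives v3=True, v6=False, v7=True, v4=True; an empty clause results — contradiction.
Every branch closes, so no satisfying assignment exists.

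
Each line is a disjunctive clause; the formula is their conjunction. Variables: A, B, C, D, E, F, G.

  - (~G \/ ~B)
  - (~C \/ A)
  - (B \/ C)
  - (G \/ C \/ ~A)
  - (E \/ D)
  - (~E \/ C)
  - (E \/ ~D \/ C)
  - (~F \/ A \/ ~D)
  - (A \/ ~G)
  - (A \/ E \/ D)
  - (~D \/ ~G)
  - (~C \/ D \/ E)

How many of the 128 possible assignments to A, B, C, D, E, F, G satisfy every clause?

14

Split on C, then D.
  C=1, D=1: forces A=1; G=0; B, E, F free → 2^3 = 8.
  C=1, D=0: F free; 3 ways for (A,B,E,G) × 2^1 = 6.
  C=0, D=1: a clause becomes empty — 0.
  C=0, D=0: a clause becomes empty — 0.
Total: 8 + 6 + 0 + 0 = 14.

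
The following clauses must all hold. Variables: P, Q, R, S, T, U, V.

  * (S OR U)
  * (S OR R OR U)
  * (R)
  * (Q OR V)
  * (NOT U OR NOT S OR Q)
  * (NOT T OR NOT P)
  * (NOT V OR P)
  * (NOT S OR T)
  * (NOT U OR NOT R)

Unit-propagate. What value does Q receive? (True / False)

True

Unit clause (R) sets R = True.
In (NOT U OR NOT R), NOT R is now false; NOT U must hold, so U = False.
In (U OR S), U is now false; S must hold, so S = True.
In (T OR NOT S), NOT S is now false; T must hold, so T = True.
From (NOT P OR NOT T) and T = True: P = False.
From (NOT V OR P) and P = False: V = False.
In (Q OR V), V is now false; Q must hold, so Q = True.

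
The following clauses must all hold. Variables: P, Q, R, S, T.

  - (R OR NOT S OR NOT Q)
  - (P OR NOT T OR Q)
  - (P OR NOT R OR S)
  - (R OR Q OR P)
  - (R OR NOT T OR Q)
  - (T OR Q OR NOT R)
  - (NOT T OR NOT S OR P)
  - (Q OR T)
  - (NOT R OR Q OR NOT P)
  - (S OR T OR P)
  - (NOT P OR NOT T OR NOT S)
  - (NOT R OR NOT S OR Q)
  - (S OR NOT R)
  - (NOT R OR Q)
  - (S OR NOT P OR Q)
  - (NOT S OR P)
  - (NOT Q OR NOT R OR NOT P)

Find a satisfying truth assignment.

Branch on P: take P = False.
  then S is forced to False.
  then R is forced to False.
  then Q is forced to True.
  then T is forced to True.

P=F  Q=T  R=F  S=F  T=T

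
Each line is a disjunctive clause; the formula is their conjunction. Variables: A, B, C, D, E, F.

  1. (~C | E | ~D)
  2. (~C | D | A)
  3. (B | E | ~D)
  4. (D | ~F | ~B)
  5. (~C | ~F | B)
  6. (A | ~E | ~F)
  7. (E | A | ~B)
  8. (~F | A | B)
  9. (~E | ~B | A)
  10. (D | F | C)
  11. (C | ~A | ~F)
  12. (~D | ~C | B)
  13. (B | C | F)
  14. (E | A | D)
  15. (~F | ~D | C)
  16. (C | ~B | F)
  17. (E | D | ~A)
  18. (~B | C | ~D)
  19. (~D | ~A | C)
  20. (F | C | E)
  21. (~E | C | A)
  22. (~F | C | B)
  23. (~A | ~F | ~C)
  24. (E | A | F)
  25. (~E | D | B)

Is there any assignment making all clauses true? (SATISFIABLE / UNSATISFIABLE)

Branch on A: take A = True.
Try B = True.
For the remaining variables, C = True, D = True, E = True, F = False works.
So A = True, B = True, C = True, D = True, E = True, F = False is a satisfying assignment.

SATISFIABLE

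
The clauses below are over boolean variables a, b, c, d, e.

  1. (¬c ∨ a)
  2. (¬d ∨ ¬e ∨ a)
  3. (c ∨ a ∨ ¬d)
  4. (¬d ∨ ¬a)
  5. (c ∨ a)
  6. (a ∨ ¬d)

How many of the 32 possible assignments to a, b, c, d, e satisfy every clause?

8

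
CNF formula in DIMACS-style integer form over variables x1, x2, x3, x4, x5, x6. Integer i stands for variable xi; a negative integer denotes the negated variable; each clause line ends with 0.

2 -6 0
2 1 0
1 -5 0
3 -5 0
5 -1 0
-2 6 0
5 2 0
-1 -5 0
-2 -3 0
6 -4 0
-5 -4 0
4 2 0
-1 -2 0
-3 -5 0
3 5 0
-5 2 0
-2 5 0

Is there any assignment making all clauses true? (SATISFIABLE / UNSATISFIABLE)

x5 = True:
  propagation gives x1=True; an empty clause results — contradiction.
x5 = False:
  propagation gives x1=False, x2=True; an empty clause results — contradiction.
Every branch closes, so no satisfying assignment exists.

UNSATISFIABLE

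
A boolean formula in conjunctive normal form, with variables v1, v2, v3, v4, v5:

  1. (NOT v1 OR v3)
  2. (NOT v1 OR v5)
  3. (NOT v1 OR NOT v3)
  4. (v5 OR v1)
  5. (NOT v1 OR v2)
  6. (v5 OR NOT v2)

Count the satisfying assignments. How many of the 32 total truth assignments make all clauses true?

8

Satisfying assignments:
  v1=F v2=F v3=F v4=F v5=T
  v1=F v2=F v3=F v4=T v5=T
  v1=F v2=F v3=T v4=F v5=T
  v1=F v2=F v3=T v4=T v5=T
  v1=F v2=T v3=F v4=F v5=T
  v1=F v2=T v3=F v4=T v5=T
  v1=F v2=T v3=T v4=F v5=T
  v1=F v2=T v3=T v4=T v5=T
That's 8 in total.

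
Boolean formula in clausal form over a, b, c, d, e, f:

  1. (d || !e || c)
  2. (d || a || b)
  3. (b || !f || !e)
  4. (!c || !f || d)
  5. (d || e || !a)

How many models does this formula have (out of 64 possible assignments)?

Split on d, then e.
  d=T, e=T: a, c free; 3 ways for (b,f) × 2^2 = 12.
  d=T, e=F: a, b, c, f free → 2^4 = 16.
  d=F, e=T: remaining (a,b,c,f) ∈ {(F,T,T,F); (T,F,T,F); (T,T,T,F)} — 3.
  d=F, e=F: remaining (a,b,c,f) ∈ {(F,T,F,F); (F,T,F,T); (F,T,T,F)} — 3.
Total: 12 + 16 + 3 + 3 = 34.

34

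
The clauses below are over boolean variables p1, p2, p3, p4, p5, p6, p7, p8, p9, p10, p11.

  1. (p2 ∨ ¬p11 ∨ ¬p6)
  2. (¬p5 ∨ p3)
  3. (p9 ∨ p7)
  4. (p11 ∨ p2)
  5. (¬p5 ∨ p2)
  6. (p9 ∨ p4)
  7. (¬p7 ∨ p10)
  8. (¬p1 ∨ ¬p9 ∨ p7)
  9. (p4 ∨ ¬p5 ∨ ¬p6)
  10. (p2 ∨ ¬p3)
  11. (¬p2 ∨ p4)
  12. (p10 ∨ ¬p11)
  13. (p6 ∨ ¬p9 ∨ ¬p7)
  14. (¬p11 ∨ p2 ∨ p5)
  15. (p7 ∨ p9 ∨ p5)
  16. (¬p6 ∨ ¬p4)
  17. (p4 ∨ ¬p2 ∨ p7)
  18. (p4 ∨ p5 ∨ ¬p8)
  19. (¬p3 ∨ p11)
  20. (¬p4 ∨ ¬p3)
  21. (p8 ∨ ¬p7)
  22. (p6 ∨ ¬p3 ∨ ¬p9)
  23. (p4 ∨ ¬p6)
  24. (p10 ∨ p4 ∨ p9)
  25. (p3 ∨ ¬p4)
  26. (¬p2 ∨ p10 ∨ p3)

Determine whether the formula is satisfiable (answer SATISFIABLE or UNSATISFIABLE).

UNSATISFIABLE

p4 = True:
  propagation gives p6=False, p3=False; an empty clause results — contradiction.
p4 = False:
  propagation gives p9=True, p2=False, p11=True, p6=False; an empty clause results — contradiction.
Every branch closes, so no satisfying assignment exists.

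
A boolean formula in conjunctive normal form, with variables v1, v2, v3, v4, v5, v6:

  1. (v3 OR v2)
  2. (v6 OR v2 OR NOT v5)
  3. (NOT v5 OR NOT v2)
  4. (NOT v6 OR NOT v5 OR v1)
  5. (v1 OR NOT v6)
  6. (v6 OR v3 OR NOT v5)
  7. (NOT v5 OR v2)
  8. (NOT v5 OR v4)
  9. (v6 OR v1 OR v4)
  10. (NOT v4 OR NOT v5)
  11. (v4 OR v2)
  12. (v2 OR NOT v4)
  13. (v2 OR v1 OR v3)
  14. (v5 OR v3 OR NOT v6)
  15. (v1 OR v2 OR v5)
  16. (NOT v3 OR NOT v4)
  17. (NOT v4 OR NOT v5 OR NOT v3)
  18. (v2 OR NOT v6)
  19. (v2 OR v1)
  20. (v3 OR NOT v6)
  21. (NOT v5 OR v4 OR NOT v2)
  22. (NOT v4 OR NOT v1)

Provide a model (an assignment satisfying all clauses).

v1=T, v2=T, v3=T, v4=F, v5=F, v6=T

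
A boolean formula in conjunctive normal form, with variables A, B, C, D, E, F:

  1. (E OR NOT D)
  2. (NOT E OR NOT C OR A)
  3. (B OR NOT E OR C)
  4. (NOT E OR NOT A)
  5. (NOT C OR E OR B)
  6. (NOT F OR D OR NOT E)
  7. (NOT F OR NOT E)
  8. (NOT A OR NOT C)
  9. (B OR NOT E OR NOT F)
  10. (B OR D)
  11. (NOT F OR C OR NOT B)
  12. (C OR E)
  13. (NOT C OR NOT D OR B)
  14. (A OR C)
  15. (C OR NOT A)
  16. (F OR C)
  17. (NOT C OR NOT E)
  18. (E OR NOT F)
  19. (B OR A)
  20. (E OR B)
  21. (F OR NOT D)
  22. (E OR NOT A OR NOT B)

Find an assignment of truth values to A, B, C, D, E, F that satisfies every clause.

Try A = False.
  then C is forced to True.
  then E is forced to False.
  then D is forced to False.
  then B is forced to True.
  then F is forced to False.
Every clause has at least one true literal under this assignment.
Check each clause:
  1. (E OR NOT D) — NOT D is true.
  2. (A OR NOT C OR NOT E) — NOT E is true.
  3. (NOT E OR C OR B) — B is true.
  4. (NOT E OR NOT A) — NOT E is true.
  5. (NOT C OR B OR E) — B is true.
  6. (D OR NOT F OR NOT E) — NOT F is true.
  7. (NOT F OR NOT E) — NOT F is true.
  8. (NOT A OR NOT C) — NOT A is true.
  9. (NOT E OR NOT F OR B) — B is true.
  10. (D OR B) — B is true.
  11. (C OR NOT B OR NOT F) — NOT F is true.
  12. (C OR E) — C is true.
  13. (NOT C OR B OR NOT D) — B is true.
  14. (C OR A) — C is true.
  15. (NOT A OR C) — C is true.
  16. (C OR F) — C is true.
  17. (NOT C OR NOT E) — NOT E is true.
  18. (E OR NOT F) — NOT F is true.
  19. (A OR B) — B is true.
  20. (B OR E) — B is true.
  21. (NOT D OR F) — NOT D is true.
  22. (E OR NOT B OR NOT A) — NOT A is true.

A=0, B=1, C=1, D=0, E=0, F=0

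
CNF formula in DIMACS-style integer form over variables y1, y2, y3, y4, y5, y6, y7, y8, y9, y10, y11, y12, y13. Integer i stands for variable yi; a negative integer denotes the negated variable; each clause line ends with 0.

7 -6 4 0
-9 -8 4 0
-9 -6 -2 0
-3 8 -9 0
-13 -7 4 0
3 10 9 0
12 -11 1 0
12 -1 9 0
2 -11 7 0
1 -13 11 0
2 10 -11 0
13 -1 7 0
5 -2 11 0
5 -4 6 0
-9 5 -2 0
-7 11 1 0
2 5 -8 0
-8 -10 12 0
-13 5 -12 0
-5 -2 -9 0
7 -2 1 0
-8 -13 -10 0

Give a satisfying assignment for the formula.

y1 = F  y2 = F  y3 = F  y4 = T  y5 = F  y6 = T  y7 = F  y8 = F  y9 = T  y10 = T  y11 = F  y12 = T  y13 = F

Try y1 = False.
Branch on y2: take y2 = False.
Branch on y3: take y3 = False.
The remaining clauses are satisfied by y4 = True, y5 = False, y6 = True, y7 = False, y8 = False, y9 = True, y10 = True, y11 = False, y12 = True, y13 = False.
Every clause has at least one true literal under this assignment.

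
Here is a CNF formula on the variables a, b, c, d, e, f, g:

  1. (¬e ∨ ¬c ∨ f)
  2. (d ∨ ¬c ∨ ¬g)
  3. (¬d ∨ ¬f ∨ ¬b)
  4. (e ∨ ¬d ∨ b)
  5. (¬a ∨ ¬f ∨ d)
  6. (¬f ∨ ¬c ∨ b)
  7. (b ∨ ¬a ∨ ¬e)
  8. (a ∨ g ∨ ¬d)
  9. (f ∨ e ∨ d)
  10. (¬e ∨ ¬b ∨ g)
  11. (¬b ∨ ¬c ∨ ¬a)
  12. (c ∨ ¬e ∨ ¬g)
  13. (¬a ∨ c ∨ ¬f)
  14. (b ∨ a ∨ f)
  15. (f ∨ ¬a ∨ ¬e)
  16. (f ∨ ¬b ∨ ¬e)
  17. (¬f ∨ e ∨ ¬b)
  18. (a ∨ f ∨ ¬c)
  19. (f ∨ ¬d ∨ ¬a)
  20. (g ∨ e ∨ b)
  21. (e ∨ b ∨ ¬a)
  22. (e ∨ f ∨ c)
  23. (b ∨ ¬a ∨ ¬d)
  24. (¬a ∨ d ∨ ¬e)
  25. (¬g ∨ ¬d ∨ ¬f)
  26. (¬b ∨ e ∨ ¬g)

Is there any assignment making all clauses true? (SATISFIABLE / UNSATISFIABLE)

Set a = False and propagate.
Branch on b: take b = False.
  then f is forced to True.
  then c is forced to False.
Try d = False.
The remaining clauses are satisfied by e = False, g = True.
Every clause has at least one true literal under this assignment.
So a = False, b = False, c = False, d = False, e = False, f = True, g = True is a satisfying assignment.

SATISFIABLE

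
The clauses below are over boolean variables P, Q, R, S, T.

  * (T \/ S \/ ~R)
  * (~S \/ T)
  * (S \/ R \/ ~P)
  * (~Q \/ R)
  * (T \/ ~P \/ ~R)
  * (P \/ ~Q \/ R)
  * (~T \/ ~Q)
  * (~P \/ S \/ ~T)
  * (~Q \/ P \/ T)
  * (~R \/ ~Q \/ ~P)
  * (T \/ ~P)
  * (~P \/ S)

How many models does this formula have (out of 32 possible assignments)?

The models are:
  P=0 Q=0 R=0 S=0 T=0
  P=0 Q=0 R=0 S=0 T=1
  P=0 Q=0 R=0 S=1 T=1
  P=0 Q=0 R=1 S=0 T=1
  P=0 Q=0 R=1 S=1 T=1
  P=1 Q=0 R=0 S=1 T=1
  P=1 Q=0 R=1 S=1 T=1
Count: 7.

7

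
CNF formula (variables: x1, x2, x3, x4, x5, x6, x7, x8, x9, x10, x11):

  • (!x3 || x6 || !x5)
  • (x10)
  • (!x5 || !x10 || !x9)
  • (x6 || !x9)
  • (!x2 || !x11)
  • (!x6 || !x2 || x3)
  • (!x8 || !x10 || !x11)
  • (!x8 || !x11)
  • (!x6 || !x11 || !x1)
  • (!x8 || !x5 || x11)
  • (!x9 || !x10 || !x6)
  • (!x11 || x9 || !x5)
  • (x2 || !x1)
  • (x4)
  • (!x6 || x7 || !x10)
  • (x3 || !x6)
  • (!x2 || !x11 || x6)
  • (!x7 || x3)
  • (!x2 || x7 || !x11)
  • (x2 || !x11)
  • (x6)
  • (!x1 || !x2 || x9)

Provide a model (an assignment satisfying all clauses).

x1=F, x2=F, x3=T, x4=T, x5=F, x6=T, x7=T, x8=F, x9=F, x10=T, x11=F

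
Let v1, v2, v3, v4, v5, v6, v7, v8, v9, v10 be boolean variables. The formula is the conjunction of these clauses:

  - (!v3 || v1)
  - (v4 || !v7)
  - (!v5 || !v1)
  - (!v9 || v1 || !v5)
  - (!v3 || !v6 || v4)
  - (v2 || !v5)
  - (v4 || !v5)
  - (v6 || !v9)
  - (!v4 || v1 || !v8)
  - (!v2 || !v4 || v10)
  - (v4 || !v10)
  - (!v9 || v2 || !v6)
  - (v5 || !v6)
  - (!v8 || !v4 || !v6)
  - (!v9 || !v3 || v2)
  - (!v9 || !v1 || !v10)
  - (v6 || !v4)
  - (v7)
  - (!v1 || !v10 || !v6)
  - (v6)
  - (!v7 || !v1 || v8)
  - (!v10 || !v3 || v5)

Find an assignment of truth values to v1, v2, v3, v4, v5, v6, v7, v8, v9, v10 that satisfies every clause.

v1 = F, v2 = T, v3 = F, v4 = T, v5 = T, v6 = T, v7 = T, v8 = F, v9 = F, v10 = T

(v7) is a unit clause, so v7 = True.
Unit propagation: (v4) forces v4 = True.
Unit propagation: (v6) forces v6 = True.
Unit propagation: (v5) forces v5 = True.
Unit propagation: (!v1) forces v1 = False.
Unit propagation: (!v3) forces v3 = False.
(!v9) is a unit clause, so v9 = False.
The clause (v2) is unit: v2 must be True.
(!v8) is a unit clause, so v8 = False.
(v10) is a unit clause, so v10 = True.
Every clause has at least one true literal under this assignment.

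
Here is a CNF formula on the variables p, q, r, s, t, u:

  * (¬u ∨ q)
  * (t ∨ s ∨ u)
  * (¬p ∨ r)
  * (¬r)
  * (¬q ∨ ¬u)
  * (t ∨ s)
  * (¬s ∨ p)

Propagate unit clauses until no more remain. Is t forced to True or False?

Unit clause (¬r) sets r = False.
In (¬p ∨ r), r is now false; ¬p must hold, so p = False.
In (¬s ∨ p), p is now false; ¬s must hold, so s = False.
From (t ∨ s) and s = False: t = True.

True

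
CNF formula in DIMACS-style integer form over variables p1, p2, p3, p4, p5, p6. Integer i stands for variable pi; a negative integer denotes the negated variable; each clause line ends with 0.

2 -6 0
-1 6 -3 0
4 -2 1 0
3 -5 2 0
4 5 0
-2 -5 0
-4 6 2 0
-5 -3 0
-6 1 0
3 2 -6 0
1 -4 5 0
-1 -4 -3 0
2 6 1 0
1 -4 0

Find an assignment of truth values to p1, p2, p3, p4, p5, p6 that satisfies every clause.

p1=True, p2=True, p3=False, p4=True, p5=False, p6=False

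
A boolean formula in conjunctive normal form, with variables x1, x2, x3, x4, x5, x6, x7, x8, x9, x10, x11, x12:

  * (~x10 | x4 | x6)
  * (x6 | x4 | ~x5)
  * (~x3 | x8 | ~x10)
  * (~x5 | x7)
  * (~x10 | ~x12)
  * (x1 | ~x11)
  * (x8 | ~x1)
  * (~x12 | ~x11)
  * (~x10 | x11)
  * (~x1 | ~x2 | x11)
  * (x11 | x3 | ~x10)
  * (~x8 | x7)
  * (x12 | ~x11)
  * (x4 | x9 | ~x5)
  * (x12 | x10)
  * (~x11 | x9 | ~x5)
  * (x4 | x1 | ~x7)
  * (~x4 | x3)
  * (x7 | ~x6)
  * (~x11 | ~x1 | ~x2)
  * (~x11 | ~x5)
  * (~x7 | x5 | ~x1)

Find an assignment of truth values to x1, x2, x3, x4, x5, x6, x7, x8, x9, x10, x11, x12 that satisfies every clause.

x1=F, x2=F, x3=T, x4=T, x5=F, x6=T, x7=T, x8=T, x9=T, x10=F, x11=F, x12=T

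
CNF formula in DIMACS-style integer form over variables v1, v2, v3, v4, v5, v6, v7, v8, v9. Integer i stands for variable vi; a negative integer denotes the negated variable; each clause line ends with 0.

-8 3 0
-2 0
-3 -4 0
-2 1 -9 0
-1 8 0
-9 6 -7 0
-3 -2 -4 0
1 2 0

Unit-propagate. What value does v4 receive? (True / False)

False

Unit clause (~v2) sets v2 = False.
In (v1 | v2), v2 is now false; v1 must hold, so v1 = True.
From (v8 | ~v1) and v1 = True: v8 = True.
(v3 | ~v8): since v8 = True, the clause reduces to (v3). v3 = True.
(~v3 | ~v4) with v3 = True leaves only ~v4, so v4 = False.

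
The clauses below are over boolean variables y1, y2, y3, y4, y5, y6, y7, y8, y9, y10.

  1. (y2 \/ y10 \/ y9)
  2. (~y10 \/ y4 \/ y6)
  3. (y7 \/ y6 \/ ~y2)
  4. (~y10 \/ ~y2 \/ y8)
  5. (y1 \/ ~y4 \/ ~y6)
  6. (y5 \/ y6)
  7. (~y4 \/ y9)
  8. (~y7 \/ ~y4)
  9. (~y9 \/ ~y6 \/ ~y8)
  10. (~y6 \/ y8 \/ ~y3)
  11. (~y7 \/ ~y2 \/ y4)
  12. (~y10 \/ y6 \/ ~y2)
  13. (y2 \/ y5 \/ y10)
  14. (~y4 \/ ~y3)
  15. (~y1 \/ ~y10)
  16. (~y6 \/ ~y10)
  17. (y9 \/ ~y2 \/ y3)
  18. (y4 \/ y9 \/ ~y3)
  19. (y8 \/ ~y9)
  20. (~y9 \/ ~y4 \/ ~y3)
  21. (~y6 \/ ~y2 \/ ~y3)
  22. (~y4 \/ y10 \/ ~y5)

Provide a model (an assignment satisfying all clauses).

y1=F  y2=F  y3=T  y4=F  y5=T  y6=F  y7=T  y8=T  y9=T  y10=F

Check each clause:
  1. (y9 \/ y10 \/ y2) — y9 is true.
  2. (y4 \/ y6 \/ ~y10) — ~y10 is true.
  3. (~y2 \/ y6 \/ y7) — ~y2 is true.
  4. (~y10 \/ y8 \/ ~y2) — y8 is true.
  5. (~y4 \/ ~y6 \/ y1) — ~y6 is true.
  6. (y5 \/ y6) — y5 is true.
  7. (~y4 \/ y9) — y9 is true.
  8. (~y4 \/ ~y7) — ~y4 is true.
  9. (~y9 \/ ~y6 \/ ~y8) — ~y6 is true.
  10. (y8 \/ ~y3 \/ ~y6) — y8 is true.
  11. (~y7 \/ y4 \/ ~y2) — ~y2 is true.
  12. (~y10 \/ y6 \/ ~y2) — ~y2 is true.
  13. (y10 \/ y5 \/ y2) — y5 is true.
  14. (~y3 \/ ~y4) — ~y4 is true.
  15. (~y1 \/ ~y10) — ~y1 is true.
  16. (~y10 \/ ~y6) — ~y6 is true.
  17. (y3 \/ y9 \/ ~y2) — y9 is true.
  18. (~y3 \/ y9 \/ y4) — y9 is true.
  19. (~y9 \/ y8) — y8 is true.
  20. (~y9 \/ ~y3 \/ ~y4) — ~y4 is true.
  21. (~y6 \/ ~y2 \/ ~y3) — ~y6 is true.
  22. (y10 \/ ~y4 \/ ~y5) — ~y4 is true.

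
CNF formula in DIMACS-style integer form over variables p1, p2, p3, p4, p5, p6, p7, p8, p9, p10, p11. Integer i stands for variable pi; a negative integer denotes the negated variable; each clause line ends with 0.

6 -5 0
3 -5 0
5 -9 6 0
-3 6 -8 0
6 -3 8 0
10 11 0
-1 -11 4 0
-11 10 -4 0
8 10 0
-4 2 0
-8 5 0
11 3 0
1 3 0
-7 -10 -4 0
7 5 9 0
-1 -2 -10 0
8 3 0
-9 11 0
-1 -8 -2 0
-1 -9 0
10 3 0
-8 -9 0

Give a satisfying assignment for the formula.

p1 = F  p2 = T  p3 = T  p4 = F  p5 = T  p6 = T  p7 = T  p8 = T  p9 = F  p10 = T  p11 = T

Check each clause:
  1. (p6 || !p5) — p6 is true.
  2. (!p5 || p3) — p3 is true.
  3. (p6 || !p9 || p5) — p5 is true.
  4. (!p3 || !p8 || p6) — p6 is true.
  5. (!p3 || p8 || p6) — p8 is true.
  6. (p11 || p10) — p10 is true.
  7. (!p1 || p4 || !p11) — !p1 is true.
  8. (p10 || !p4 || !p11) — p10 is true.
  9. (p10 || p8) — p8 is true.
  10. (p2 || !p4) — p2 is true.
  11. (p5 || !p8) — p5 is true.
  12. (p3 || p11) — p11 is true.
  13. (p3 || p1) — p3 is true.
  14. (!p7 || !p10 || !p4) — !p4 is true.
  15. (p5 || p9 || p7) — p5 is true.
  16. (!p10 || !p1 || !p2) — !p1 is true.
  17. (p3 || p8) — p8 is true.
  18. (p11 || !p9) — p11 is true.
  19. (!p8 || !p2 || !p1) — !p1 is true.
  20. (!p1 || !p9) — !p1 is true.
  21. (p10 || p3) — p10 is true.
  22. (!p9 || !p8) — !p9 is true.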